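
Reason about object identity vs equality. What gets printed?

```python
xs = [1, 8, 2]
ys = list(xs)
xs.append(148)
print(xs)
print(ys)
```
[1, 8, 2, 148]
[1, 8, 2]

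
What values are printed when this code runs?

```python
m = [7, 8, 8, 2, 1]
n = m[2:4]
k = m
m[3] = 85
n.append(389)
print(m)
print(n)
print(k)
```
[7, 8, 8, 85, 1]
[8, 2, 389]
[7, 8, 8, 85, 1]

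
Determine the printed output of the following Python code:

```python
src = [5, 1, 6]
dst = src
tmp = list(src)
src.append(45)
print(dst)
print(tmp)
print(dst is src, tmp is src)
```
[5, 1, 6, 45]
[5, 1, 6]
True False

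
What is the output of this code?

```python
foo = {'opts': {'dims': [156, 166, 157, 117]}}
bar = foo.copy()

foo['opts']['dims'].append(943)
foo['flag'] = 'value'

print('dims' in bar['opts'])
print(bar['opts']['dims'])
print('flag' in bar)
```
True
[156, 166, 157, 117, 943]
False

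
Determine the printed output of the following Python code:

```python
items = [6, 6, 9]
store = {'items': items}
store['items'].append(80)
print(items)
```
[6, 6, 9, 80]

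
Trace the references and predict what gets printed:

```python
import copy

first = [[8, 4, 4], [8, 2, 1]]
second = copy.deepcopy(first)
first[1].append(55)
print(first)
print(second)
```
[[8, 4, 4], [8, 2, 1, 55]]
[[8, 4, 4], [8, 2, 1]]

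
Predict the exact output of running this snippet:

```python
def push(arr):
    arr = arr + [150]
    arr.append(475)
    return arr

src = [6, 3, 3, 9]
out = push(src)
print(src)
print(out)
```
[6, 3, 3, 9]
[6, 3, 3, 9, 150, 475]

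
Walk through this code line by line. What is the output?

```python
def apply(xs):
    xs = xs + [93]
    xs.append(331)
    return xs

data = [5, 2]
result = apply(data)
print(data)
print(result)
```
[5, 2]
[5, 2, 93, 331]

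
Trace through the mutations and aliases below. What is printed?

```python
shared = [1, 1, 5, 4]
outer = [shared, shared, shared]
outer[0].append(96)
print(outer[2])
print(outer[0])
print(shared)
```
[1, 1, 5, 4, 96]
[1, 1, 5, 4, 96]
[1, 1, 5, 4, 96]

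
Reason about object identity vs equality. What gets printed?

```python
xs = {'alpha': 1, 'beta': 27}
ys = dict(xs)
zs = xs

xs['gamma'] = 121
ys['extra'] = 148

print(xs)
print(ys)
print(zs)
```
{'alpha': 1, 'beta': 27, 'gamma': 121}
{'alpha': 1, 'beta': 27, 'extra': 148}
{'alpha': 1, 'beta': 27, 'gamma': 121}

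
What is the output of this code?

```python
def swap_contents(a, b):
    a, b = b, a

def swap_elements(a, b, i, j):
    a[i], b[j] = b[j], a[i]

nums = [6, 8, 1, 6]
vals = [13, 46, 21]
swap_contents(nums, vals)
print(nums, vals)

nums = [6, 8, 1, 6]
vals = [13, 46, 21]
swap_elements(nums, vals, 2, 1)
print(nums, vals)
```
[6, 8, 1, 6] [13, 46, 21]
[6, 8, 46, 6] [13, 1, 21]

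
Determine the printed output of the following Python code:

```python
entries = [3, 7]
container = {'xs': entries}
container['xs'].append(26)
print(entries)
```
[3, 7, 26]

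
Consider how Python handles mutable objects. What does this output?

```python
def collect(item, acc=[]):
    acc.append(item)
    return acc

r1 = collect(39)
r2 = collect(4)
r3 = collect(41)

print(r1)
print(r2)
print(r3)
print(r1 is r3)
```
[39, 4, 41]
[39, 4, 41]
[39, 4, 41]
True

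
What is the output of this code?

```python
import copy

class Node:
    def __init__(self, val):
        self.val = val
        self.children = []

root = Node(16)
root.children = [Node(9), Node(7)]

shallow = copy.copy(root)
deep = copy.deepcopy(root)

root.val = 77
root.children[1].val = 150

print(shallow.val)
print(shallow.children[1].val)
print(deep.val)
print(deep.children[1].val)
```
16
150
16
7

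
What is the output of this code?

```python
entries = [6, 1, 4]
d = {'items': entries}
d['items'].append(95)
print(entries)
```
[6, 1, 4, 95]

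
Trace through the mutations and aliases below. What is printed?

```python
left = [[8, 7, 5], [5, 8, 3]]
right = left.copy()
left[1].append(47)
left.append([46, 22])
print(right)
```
[[8, 7, 5], [5, 8, 3, 47]]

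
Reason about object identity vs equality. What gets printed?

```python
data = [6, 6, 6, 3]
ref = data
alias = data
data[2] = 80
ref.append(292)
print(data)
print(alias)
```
[6, 6, 80, 3, 292]
[6, 6, 80, 3, 292]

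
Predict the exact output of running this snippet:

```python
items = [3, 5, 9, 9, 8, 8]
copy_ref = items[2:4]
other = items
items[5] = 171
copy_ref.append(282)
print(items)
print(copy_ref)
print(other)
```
[3, 5, 9, 9, 8, 171]
[9, 9, 282]
[3, 5, 9, 9, 8, 171]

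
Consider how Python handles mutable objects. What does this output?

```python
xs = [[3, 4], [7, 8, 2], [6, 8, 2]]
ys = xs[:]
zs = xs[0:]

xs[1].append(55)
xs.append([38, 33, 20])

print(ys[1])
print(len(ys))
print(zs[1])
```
[7, 8, 2, 55]
3
[7, 8, 2, 55]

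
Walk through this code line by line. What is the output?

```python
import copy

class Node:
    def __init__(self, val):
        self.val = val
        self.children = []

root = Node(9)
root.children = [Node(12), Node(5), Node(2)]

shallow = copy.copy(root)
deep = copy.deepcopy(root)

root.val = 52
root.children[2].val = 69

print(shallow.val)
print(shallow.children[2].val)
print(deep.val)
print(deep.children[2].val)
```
9
69
9
2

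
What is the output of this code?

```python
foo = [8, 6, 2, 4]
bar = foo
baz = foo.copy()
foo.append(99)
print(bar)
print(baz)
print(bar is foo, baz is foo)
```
[8, 6, 2, 4, 99]
[8, 6, 2, 4]
True False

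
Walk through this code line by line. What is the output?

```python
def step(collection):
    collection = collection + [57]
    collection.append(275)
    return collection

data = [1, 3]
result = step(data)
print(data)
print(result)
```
[1, 3]
[1, 3, 57, 275]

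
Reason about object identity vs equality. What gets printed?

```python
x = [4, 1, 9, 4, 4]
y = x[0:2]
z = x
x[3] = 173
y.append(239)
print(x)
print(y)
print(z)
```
[4, 1, 9, 173, 4]
[4, 1, 239]
[4, 1, 9, 173, 4]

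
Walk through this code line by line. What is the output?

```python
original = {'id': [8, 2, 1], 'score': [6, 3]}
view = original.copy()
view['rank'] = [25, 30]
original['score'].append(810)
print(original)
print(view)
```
{'id': [8, 2, 1], 'score': [6, 3, 810]}
{'id': [8, 2, 1], 'score': [6, 3, 810], 'rank': [25, 30]}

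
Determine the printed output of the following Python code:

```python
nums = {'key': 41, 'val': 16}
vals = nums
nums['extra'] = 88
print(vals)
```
{'key': 41, 'val': 16, 'extra': 88}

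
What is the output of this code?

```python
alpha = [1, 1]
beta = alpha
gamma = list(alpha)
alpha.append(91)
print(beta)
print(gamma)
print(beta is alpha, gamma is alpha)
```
[1, 1, 91]
[1, 1]
True False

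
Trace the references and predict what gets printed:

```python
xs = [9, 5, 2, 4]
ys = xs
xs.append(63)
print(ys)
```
[9, 5, 2, 4, 63]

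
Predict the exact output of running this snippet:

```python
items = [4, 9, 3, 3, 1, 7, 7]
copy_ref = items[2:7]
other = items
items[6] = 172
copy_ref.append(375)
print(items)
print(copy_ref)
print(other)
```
[4, 9, 3, 3, 1, 7, 172]
[3, 3, 1, 7, 7, 375]
[4, 9, 3, 3, 1, 7, 172]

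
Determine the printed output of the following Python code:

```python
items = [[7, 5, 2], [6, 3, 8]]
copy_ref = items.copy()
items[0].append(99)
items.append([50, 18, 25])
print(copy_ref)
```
[[7, 5, 2, 99], [6, 3, 8]]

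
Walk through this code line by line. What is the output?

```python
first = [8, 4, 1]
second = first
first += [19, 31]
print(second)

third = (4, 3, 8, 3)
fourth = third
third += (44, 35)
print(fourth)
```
[8, 4, 1, 19, 31]
(4, 3, 8, 3)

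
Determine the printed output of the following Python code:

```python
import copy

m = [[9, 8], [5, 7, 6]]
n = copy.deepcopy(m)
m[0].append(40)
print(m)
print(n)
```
[[9, 8, 40], [5, 7, 6]]
[[9, 8], [5, 7, 6]]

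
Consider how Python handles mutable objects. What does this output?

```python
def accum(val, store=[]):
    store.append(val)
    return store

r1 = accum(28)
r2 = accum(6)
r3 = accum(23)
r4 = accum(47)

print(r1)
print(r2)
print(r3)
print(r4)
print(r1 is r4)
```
[28, 6, 23, 47]
[28, 6, 23, 47]
[28, 6, 23, 47]
[28, 6, 23, 47]
True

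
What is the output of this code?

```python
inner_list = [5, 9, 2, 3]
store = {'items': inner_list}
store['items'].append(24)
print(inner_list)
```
[5, 9, 2, 3, 24]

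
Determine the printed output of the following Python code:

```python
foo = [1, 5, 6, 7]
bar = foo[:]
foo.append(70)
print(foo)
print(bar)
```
[1, 5, 6, 7, 70]
[1, 5, 6, 7]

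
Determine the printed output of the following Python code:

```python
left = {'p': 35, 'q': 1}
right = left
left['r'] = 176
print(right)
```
{'p': 35, 'q': 1, 'r': 176}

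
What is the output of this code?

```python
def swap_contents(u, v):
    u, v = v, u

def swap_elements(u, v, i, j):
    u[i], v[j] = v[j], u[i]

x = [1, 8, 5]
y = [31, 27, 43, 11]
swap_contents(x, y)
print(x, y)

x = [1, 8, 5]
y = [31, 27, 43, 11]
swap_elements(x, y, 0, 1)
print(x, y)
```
[1, 8, 5] [31, 27, 43, 11]
[27, 8, 5] [31, 1, 43, 11]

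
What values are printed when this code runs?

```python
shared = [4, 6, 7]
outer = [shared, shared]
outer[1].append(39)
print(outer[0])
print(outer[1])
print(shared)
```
[4, 6, 7, 39]
[4, 6, 7, 39]
[4, 6, 7, 39]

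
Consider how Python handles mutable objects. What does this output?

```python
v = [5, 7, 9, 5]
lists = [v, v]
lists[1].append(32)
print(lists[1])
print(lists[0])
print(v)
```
[5, 7, 9, 5, 32]
[5, 7, 9, 5, 32]
[5, 7, 9, 5, 32]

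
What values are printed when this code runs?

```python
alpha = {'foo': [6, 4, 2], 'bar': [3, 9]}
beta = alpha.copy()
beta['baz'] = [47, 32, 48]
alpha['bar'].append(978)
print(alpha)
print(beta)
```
{'foo': [6, 4, 2], 'bar': [3, 9, 978]}
{'foo': [6, 4, 2], 'bar': [3, 9, 978], 'baz': [47, 32, 48]}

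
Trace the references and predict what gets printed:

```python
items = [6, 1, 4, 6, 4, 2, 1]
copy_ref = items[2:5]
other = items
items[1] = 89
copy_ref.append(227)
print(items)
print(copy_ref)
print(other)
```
[6, 89, 4, 6, 4, 2, 1]
[4, 6, 4, 227]
[6, 89, 4, 6, 4, 2, 1]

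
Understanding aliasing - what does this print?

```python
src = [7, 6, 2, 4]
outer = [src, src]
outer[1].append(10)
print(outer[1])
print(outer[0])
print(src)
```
[7, 6, 2, 4, 10]
[7, 6, 2, 4, 10]
[7, 6, 2, 4, 10]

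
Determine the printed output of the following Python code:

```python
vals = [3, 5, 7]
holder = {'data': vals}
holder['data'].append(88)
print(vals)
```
[3, 5, 7, 88]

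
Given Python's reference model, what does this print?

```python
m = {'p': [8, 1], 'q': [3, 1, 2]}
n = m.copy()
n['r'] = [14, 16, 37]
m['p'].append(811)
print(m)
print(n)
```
{'p': [8, 1, 811], 'q': [3, 1, 2]}
{'p': [8, 1, 811], 'q': [3, 1, 2], 'r': [14, 16, 37]}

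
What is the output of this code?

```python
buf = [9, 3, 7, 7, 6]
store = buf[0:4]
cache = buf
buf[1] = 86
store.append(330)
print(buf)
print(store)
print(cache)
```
[9, 86, 7, 7, 6]
[9, 3, 7, 7, 330]
[9, 86, 7, 7, 6]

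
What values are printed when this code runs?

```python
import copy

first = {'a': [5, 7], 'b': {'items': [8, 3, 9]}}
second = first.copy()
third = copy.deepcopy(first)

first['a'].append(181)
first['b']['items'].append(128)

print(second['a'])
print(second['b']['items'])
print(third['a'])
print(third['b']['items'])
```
[5, 7, 181]
[8, 3, 9, 128]
[5, 7]
[8, 3, 9]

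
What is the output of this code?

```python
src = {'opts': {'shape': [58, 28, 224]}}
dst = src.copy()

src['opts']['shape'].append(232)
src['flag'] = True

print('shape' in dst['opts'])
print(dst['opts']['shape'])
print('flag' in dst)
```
True
[58, 28, 224, 232]
False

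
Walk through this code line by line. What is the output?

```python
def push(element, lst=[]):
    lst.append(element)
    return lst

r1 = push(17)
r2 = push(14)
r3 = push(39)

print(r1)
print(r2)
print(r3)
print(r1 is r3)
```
[17, 14, 39]
[17, 14, 39]
[17, 14, 39]
True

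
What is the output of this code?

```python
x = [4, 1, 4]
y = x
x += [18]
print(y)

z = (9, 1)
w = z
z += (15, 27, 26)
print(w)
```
[4, 1, 4, 18]
(9, 1)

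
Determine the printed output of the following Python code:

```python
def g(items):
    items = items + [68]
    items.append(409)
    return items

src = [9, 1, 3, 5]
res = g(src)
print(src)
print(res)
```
[9, 1, 3, 5]
[9, 1, 3, 5, 68, 409]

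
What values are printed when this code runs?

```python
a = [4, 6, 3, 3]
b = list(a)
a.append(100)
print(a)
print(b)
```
[4, 6, 3, 3, 100]
[4, 6, 3, 3]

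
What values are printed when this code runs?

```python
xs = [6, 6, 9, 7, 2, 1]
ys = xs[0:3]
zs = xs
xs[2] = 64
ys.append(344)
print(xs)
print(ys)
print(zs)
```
[6, 6, 64, 7, 2, 1]
[6, 6, 9, 344]
[6, 6, 64, 7, 2, 1]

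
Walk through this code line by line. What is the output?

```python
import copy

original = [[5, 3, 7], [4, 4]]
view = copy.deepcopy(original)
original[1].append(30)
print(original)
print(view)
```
[[5, 3, 7], [4, 4, 30]]
[[5, 3, 7], [4, 4]]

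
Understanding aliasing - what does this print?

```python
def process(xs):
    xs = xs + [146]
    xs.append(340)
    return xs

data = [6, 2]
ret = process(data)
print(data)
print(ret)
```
[6, 2]
[6, 2, 146, 340]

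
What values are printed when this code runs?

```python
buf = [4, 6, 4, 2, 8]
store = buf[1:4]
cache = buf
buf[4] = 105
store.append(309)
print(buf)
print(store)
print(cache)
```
[4, 6, 4, 2, 105]
[6, 4, 2, 309]
[4, 6, 4, 2, 105]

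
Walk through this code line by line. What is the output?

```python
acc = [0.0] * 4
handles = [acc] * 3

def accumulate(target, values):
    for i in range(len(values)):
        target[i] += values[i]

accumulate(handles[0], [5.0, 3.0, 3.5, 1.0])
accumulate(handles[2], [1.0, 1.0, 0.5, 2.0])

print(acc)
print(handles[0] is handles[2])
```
[6.0, 4.0, 4.0, 3.0]
True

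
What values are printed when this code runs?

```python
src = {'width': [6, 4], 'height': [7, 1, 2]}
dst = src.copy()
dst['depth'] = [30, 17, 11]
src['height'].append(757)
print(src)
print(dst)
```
{'width': [6, 4], 'height': [7, 1, 2, 757]}
{'width': [6, 4], 'height': [7, 1, 2, 757], 'depth': [30, 17, 11]}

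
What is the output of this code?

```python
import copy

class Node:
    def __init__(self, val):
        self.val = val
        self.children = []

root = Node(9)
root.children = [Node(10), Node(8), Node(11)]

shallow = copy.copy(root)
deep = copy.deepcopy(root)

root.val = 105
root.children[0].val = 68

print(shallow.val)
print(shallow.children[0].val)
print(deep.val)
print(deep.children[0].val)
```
9
68
9
10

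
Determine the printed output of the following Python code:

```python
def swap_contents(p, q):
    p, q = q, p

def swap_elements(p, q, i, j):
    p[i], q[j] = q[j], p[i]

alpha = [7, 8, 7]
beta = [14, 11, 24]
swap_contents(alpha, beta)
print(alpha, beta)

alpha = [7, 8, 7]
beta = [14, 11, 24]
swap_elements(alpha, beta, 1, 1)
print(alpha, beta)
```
[7, 8, 7] [14, 11, 24]
[7, 11, 7] [14, 8, 24]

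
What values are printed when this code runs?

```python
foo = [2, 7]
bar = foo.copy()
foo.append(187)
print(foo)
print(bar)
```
[2, 7, 187]
[2, 7]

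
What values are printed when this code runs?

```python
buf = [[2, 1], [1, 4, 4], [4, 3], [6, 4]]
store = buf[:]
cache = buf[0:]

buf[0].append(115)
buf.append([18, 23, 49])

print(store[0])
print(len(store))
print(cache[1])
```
[2, 1, 115]
4
[1, 4, 4]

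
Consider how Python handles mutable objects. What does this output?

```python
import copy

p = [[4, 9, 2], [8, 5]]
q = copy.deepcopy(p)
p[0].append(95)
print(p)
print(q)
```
[[4, 9, 2, 95], [8, 5]]
[[4, 9, 2], [8, 5]]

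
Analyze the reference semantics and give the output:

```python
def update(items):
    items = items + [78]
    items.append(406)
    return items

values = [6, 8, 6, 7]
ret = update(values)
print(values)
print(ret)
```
[6, 8, 6, 7]
[6, 8, 6, 7, 78, 406]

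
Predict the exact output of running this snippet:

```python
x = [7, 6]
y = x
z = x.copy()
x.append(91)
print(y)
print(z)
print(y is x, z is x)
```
[7, 6, 91]
[7, 6]
True False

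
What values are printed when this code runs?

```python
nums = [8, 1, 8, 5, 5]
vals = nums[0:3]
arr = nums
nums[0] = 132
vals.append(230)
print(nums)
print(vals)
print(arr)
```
[132, 1, 8, 5, 5]
[8, 1, 8, 230]
[132, 1, 8, 5, 5]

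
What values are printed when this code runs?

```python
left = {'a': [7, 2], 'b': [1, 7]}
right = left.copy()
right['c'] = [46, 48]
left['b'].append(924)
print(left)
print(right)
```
{'a': [7, 2], 'b': [1, 7, 924]}
{'a': [7, 2], 'b': [1, 7, 924], 'c': [46, 48]}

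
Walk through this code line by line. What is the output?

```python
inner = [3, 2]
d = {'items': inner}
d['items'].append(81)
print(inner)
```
[3, 2, 81]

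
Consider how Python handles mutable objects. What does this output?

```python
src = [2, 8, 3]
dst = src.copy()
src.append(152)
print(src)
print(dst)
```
[2, 8, 3, 152]
[2, 8, 3]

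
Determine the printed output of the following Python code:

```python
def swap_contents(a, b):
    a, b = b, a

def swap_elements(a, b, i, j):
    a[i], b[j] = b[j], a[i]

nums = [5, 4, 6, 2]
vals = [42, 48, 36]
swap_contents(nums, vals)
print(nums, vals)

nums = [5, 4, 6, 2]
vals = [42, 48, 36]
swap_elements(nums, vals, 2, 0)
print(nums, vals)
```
[5, 4, 6, 2] [42, 48, 36]
[5, 4, 42, 2] [6, 48, 36]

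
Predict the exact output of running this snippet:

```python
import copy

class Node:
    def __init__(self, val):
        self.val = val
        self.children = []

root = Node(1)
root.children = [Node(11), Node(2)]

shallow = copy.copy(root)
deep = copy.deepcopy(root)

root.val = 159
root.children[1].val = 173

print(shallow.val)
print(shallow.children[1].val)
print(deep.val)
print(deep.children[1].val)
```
1
173
1
2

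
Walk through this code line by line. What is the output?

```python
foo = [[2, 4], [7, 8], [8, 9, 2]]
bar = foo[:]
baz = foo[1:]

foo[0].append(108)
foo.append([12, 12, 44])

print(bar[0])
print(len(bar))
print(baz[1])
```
[2, 4, 108]
3
[8, 9, 2]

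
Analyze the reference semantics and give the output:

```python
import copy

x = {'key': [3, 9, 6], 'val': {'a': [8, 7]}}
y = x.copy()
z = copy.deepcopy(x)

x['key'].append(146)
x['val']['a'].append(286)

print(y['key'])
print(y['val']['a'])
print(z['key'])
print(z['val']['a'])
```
[3, 9, 6, 146]
[8, 7, 286]
[3, 9, 6]
[8, 7]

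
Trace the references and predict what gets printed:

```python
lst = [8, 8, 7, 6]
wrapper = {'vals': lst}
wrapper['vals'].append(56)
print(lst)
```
[8, 8, 7, 6, 56]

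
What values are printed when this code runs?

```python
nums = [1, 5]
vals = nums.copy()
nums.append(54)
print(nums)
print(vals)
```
[1, 5, 54]
[1, 5]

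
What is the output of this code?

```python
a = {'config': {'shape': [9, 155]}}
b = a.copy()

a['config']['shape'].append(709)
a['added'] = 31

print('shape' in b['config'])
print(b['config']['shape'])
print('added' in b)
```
True
[9, 155, 709]
False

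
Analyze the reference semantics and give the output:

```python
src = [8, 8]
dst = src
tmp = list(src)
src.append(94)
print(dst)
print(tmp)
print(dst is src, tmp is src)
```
[8, 8, 94]
[8, 8]
True False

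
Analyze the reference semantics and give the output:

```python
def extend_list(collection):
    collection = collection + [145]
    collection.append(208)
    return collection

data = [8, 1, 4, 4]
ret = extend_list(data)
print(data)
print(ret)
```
[8, 1, 4, 4]
[8, 1, 4, 4, 145, 208]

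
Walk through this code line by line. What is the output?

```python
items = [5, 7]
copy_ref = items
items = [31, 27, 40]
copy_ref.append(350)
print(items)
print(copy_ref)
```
[31, 27, 40]
[5, 7, 350]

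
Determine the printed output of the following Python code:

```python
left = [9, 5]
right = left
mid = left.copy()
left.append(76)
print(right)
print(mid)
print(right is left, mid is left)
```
[9, 5, 76]
[9, 5]
True False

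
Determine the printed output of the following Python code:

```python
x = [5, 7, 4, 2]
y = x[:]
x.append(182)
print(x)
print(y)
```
[5, 7, 4, 2, 182]
[5, 7, 4, 2]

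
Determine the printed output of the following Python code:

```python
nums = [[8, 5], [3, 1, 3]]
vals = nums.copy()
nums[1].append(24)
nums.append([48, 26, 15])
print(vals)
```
[[8, 5], [3, 1, 3, 24]]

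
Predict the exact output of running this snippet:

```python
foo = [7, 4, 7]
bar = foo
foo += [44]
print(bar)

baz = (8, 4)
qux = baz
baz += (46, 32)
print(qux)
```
[7, 4, 7, 44]
(8, 4)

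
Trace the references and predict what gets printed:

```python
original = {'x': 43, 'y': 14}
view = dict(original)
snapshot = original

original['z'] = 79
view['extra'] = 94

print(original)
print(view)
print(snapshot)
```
{'x': 43, 'y': 14, 'z': 79}
{'x': 43, 'y': 14, 'extra': 94}
{'x': 43, 'y': 14, 'z': 79}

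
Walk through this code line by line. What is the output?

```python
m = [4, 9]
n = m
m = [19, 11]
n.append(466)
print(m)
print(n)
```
[19, 11]
[4, 9, 466]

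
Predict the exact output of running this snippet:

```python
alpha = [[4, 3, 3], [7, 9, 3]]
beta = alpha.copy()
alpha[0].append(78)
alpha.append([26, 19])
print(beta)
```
[[4, 3, 3, 78], [7, 9, 3]]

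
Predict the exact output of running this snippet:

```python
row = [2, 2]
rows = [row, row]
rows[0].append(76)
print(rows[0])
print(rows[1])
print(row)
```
[2, 2, 76]
[2, 2, 76]
[2, 2, 76]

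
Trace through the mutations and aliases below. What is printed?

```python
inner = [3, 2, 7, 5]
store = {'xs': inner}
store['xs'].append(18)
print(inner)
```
[3, 2, 7, 5, 18]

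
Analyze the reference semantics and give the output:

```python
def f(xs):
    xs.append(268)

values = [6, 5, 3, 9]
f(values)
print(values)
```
[6, 5, 3, 9, 268]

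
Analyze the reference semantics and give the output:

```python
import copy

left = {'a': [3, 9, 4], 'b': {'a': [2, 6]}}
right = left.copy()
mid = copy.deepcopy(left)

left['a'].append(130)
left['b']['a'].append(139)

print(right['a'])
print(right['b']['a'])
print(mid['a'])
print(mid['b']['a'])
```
[3, 9, 4, 130]
[2, 6, 139]
[3, 9, 4]
[2, 6]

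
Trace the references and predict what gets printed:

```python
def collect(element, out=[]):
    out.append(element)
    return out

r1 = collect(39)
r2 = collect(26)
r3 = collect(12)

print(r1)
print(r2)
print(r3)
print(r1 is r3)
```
[39, 26, 12]
[39, 26, 12]
[39, 26, 12]
True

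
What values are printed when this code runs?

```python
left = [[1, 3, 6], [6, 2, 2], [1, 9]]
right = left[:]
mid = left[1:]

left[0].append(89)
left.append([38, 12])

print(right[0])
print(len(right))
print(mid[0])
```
[1, 3, 6, 89]
3
[6, 2, 2]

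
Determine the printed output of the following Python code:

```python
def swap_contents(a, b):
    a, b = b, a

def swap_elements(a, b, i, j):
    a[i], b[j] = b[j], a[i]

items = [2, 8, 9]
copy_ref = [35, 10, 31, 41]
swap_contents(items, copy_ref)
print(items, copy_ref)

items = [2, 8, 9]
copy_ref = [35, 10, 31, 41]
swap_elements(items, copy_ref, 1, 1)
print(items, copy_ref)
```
[2, 8, 9] [35, 10, 31, 41]
[2, 10, 9] [35, 8, 31, 41]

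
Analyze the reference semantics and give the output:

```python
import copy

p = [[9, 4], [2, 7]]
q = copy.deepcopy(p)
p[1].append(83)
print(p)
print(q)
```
[[9, 4], [2, 7, 83]]
[[9, 4], [2, 7]]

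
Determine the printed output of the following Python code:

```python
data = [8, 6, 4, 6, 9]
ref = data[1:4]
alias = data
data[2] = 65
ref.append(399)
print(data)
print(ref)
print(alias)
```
[8, 6, 65, 6, 9]
[6, 4, 6, 399]
[8, 6, 65, 6, 9]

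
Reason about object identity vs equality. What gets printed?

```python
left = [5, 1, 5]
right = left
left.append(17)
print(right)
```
[5, 1, 5, 17]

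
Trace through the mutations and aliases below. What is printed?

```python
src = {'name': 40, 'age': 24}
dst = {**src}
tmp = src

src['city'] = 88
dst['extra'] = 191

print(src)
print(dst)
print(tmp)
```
{'name': 40, 'age': 24, 'city': 88}
{'name': 40, 'age': 24, 'extra': 191}
{'name': 40, 'age': 24, 'city': 88}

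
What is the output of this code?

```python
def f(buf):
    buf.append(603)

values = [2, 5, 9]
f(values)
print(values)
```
[2, 5, 9, 603]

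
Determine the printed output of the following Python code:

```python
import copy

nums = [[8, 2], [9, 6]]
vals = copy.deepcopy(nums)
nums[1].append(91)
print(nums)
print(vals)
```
[[8, 2], [9, 6, 91]]
[[8, 2], [9, 6]]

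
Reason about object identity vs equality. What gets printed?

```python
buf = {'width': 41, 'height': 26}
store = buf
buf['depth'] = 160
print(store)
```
{'width': 41, 'height': 26, 'depth': 160}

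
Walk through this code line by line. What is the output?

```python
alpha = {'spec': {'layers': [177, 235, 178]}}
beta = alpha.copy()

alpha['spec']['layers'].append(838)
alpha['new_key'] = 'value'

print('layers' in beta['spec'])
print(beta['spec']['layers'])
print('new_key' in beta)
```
True
[177, 235, 178, 838]
False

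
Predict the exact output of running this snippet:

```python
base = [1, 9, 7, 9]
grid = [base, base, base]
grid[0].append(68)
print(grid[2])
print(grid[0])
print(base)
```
[1, 9, 7, 9, 68]
[1, 9, 7, 9, 68]
[1, 9, 7, 9, 68]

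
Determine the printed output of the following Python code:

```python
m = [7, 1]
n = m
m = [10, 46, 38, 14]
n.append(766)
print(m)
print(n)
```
[10, 46, 38, 14]
[7, 1, 766]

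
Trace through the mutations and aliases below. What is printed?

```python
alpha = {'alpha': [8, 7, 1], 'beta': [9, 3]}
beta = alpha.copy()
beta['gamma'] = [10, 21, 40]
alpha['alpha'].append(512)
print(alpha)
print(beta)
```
{'alpha': [8, 7, 1, 512], 'beta': [9, 3]}
{'alpha': [8, 7, 1, 512], 'beta': [9, 3], 'gamma': [10, 21, 40]}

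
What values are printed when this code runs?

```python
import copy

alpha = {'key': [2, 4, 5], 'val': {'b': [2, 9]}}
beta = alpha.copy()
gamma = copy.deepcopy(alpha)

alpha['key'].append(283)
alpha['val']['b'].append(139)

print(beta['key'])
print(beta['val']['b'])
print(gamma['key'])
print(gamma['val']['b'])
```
[2, 4, 5, 283]
[2, 9, 139]
[2, 4, 5]
[2, 9]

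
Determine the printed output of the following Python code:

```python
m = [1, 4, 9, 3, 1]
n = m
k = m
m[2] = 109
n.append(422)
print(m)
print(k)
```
[1, 4, 109, 3, 1, 422]
[1, 4, 109, 3, 1, 422]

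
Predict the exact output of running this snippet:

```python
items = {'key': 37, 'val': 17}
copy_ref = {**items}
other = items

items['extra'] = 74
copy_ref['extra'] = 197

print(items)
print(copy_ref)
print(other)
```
{'key': 37, 'val': 17, 'extra': 74}
{'key': 37, 'val': 17, 'extra': 197}
{'key': 37, 'val': 17, 'extra': 74}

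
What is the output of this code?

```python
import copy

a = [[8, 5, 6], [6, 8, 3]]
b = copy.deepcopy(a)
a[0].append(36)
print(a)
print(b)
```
[[8, 5, 6, 36], [6, 8, 3]]
[[8, 5, 6], [6, 8, 3]]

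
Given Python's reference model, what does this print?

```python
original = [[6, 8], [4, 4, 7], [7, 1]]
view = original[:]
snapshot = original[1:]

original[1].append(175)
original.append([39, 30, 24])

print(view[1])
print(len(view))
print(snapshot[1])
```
[4, 4, 7, 175]
3
[7, 1]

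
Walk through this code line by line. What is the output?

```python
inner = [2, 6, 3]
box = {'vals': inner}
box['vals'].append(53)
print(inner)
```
[2, 6, 3, 53]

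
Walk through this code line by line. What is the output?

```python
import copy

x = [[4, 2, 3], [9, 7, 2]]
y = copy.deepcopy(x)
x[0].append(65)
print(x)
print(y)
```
[[4, 2, 3, 65], [9, 7, 2]]
[[4, 2, 3], [9, 7, 2]]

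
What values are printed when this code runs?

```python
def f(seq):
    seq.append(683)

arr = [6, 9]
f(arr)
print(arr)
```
[6, 9, 683]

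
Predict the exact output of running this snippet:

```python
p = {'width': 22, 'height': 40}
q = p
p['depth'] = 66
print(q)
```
{'width': 22, 'height': 40, 'depth': 66}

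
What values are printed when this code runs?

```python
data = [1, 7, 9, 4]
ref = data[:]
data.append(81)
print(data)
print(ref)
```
[1, 7, 9, 4, 81]
[1, 7, 9, 4]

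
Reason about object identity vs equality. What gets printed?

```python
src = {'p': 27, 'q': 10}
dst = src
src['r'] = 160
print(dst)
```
{'p': 27, 'q': 10, 'r': 160}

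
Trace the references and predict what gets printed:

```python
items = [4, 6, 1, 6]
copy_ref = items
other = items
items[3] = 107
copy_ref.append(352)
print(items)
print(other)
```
[4, 6, 1, 107, 352]
[4, 6, 1, 107, 352]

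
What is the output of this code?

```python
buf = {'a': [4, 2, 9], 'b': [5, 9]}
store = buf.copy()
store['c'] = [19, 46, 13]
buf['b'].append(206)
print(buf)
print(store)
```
{'a': [4, 2, 9], 'b': [5, 9, 206]}
{'a': [4, 2, 9], 'b': [5, 9, 206], 'c': [19, 46, 13]}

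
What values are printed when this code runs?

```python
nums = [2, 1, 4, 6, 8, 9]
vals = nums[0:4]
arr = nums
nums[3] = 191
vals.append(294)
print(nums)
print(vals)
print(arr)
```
[2, 1, 4, 191, 8, 9]
[2, 1, 4, 6, 294]
[2, 1, 4, 191, 8, 9]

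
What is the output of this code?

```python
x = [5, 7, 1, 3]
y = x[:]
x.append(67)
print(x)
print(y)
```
[5, 7, 1, 3, 67]
[5, 7, 1, 3]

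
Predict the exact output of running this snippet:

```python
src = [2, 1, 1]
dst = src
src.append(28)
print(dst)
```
[2, 1, 1, 28]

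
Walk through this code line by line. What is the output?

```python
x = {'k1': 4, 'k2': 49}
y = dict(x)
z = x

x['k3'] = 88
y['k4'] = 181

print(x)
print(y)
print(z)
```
{'k1': 4, 'k2': 49, 'k3': 88}
{'k1': 4, 'k2': 49, 'k4': 181}
{'k1': 4, 'k2': 49, 'k3': 88}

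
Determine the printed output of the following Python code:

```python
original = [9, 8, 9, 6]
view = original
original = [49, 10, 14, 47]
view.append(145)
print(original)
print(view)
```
[49, 10, 14, 47]
[9, 8, 9, 6, 145]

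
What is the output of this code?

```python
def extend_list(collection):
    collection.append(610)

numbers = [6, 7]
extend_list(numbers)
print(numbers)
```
[6, 7, 610]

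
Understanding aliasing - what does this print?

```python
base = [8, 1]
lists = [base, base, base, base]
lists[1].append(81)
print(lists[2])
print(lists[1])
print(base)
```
[8, 1, 81]
[8, 1, 81]
[8, 1, 81]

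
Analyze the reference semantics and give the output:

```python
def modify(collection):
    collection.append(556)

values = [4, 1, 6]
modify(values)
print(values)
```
[4, 1, 6, 556]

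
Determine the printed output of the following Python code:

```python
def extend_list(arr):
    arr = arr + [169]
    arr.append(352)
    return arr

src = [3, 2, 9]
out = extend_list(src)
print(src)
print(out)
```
[3, 2, 9]
[3, 2, 9, 169, 352]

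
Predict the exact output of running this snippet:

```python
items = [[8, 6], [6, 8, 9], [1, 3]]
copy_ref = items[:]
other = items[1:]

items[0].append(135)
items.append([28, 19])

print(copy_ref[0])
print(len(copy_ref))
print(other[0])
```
[8, 6, 135]
3
[6, 8, 9]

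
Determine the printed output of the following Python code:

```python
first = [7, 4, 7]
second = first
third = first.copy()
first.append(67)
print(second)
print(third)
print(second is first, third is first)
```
[7, 4, 7, 67]
[7, 4, 7]
True False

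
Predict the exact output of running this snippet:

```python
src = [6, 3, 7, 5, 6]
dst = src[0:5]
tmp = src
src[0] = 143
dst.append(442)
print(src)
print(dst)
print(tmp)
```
[143, 3, 7, 5, 6]
[6, 3, 7, 5, 6, 442]
[143, 3, 7, 5, 6]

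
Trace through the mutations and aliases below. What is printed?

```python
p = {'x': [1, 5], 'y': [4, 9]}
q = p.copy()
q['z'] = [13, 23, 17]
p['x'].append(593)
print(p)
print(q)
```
{'x': [1, 5, 593], 'y': [4, 9]}
{'x': [1, 5, 593], 'y': [4, 9], 'z': [13, 23, 17]}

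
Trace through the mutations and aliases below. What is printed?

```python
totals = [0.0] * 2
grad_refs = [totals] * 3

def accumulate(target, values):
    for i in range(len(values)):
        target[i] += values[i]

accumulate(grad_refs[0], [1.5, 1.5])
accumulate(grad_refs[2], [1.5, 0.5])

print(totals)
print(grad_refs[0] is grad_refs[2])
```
[3.0, 2.0]
True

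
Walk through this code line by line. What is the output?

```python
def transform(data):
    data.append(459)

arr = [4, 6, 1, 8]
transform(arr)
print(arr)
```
[4, 6, 1, 8, 459]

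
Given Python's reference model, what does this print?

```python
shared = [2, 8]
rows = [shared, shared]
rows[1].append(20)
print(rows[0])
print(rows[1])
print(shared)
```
[2, 8, 20]
[2, 8, 20]
[2, 8, 20]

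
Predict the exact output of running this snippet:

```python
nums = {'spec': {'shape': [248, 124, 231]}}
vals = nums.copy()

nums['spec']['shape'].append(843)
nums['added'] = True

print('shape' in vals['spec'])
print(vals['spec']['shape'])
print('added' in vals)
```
True
[248, 124, 231, 843]
False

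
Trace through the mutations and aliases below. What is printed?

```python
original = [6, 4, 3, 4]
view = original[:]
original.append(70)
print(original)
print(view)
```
[6, 4, 3, 4, 70]
[6, 4, 3, 4]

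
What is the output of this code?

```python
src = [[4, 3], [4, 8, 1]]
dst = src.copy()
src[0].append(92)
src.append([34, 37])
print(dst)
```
[[4, 3, 92], [4, 8, 1]]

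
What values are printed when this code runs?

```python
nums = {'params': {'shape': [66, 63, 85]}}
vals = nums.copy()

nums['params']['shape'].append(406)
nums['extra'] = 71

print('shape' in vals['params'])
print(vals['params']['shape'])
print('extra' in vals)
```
True
[66, 63, 85, 406]
False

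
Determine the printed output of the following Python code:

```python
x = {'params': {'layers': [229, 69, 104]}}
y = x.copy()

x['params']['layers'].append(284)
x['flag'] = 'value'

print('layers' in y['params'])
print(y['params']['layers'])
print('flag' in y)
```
True
[229, 69, 104, 284]
False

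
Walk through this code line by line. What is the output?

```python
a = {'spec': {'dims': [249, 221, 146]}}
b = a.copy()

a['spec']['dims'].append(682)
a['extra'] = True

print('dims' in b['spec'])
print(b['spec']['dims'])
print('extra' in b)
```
True
[249, 221, 146, 682]
False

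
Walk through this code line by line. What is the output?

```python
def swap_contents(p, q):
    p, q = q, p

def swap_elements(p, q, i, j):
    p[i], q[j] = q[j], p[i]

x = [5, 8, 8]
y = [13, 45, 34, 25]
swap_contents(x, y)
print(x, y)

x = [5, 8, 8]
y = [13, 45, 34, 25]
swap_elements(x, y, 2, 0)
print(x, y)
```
[5, 8, 8] [13, 45, 34, 25]
[5, 8, 13] [8, 45, 34, 25]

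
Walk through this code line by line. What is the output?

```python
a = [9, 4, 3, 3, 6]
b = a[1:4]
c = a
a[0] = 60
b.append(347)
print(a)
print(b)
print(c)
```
[60, 4, 3, 3, 6]
[4, 3, 3, 347]
[60, 4, 3, 3, 6]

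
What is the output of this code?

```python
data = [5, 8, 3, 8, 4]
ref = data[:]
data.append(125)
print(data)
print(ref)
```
[5, 8, 3, 8, 4, 125]
[5, 8, 3, 8, 4]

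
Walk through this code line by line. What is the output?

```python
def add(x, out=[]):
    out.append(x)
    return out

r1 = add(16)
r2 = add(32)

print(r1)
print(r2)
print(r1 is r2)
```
[16, 32]
[16, 32]
True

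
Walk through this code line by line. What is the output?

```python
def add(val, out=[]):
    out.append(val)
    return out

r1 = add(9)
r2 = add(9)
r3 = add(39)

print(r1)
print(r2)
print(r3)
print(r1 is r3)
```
[9, 9, 39]
[9, 9, 39]
[9, 9, 39]
True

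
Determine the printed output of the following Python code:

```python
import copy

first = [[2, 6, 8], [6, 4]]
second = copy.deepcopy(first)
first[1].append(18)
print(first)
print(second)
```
[[2, 6, 8], [6, 4, 18]]
[[2, 6, 8], [6, 4]]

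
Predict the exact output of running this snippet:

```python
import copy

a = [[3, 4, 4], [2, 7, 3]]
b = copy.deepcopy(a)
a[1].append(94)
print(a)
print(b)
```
[[3, 4, 4], [2, 7, 3, 94]]
[[3, 4, 4], [2, 7, 3]]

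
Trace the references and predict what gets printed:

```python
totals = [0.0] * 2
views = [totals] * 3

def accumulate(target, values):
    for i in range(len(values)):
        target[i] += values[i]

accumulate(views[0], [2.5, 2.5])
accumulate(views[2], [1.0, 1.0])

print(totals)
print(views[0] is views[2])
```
[3.5, 3.5]
True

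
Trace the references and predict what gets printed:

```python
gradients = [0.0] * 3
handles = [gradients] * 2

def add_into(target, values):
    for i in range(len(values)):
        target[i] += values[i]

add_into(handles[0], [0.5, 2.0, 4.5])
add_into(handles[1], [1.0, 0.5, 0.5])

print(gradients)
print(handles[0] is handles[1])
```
[1.5, 2.5, 5.0]
True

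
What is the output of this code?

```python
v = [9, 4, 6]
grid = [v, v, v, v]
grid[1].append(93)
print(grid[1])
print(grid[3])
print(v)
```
[9, 4, 6, 93]
[9, 4, 6, 93]
[9, 4, 6, 93]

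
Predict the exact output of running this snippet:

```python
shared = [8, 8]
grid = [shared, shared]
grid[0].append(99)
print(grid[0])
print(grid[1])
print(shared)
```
[8, 8, 99]
[8, 8, 99]
[8, 8, 99]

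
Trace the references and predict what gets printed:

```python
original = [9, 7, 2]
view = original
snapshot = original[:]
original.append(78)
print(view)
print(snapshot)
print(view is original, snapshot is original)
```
[9, 7, 2, 78]
[9, 7, 2]
True False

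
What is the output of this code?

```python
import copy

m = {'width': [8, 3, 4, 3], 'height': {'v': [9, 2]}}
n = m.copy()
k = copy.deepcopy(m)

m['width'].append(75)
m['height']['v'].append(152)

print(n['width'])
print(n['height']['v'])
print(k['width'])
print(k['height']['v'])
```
[8, 3, 4, 3, 75]
[9, 2, 152]
[8, 3, 4, 3]
[9, 2]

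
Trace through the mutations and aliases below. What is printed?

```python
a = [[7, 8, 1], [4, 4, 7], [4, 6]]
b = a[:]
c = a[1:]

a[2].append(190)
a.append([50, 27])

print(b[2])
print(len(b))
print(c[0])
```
[4, 6, 190]
3
[4, 4, 7]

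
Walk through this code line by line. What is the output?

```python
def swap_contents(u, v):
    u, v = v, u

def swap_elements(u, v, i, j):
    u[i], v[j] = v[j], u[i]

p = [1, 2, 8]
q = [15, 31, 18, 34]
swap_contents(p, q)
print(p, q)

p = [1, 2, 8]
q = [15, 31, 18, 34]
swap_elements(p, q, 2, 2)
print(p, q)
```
[1, 2, 8] [15, 31, 18, 34]
[1, 2, 18] [15, 31, 8, 34]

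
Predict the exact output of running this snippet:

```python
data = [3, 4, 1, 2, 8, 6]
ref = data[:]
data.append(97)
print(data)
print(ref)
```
[3, 4, 1, 2, 8, 6, 97]
[3, 4, 1, 2, 8, 6]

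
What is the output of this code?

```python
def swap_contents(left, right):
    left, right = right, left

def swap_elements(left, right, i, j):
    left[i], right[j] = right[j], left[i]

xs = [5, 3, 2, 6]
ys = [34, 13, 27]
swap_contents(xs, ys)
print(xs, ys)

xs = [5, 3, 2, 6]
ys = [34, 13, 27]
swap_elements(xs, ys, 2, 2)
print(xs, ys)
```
[5, 3, 2, 6] [34, 13, 27]
[5, 3, 27, 6] [34, 13, 2]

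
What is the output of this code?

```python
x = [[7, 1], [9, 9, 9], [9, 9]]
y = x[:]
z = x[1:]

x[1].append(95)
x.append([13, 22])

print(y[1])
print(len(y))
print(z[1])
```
[9, 9, 9, 95]
3
[9, 9]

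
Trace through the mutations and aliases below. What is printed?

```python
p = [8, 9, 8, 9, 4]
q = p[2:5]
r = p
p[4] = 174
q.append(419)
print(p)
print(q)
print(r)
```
[8, 9, 8, 9, 174]
[8, 9, 4, 419]
[8, 9, 8, 9, 174]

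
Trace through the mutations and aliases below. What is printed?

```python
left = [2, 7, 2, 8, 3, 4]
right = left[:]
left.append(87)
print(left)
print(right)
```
[2, 7, 2, 8, 3, 4, 87]
[2, 7, 2, 8, 3, 4]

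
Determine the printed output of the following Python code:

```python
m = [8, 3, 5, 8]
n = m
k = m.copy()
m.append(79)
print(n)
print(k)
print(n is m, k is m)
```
[8, 3, 5, 8, 79]
[8, 3, 5, 8]
True False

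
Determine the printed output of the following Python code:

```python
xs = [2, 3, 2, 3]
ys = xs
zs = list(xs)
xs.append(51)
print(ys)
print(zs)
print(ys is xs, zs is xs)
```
[2, 3, 2, 3, 51]
[2, 3, 2, 3]
True False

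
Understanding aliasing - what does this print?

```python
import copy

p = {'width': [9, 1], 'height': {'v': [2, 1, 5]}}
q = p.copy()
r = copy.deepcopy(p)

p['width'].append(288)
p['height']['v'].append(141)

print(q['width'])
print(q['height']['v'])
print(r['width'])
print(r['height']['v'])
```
[9, 1, 288]
[2, 1, 5, 141]
[9, 1]
[2, 1, 5]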